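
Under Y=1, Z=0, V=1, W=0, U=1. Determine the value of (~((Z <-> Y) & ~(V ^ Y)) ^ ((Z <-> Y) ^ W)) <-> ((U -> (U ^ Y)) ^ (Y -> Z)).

Substituting Y=1, Z=0, V=1, W=0, U=1:
Z <-> Y = 0 <-> 1 = 0
V ^ Y = 1 ^ 1 = 0
~(V ^ Y) = ~0 = 1
(Z <-> Y) & ~(V ^ Y) = 0 & 1 = 0
~((Z <-> Y) & ~(V ^ Y)) = ~0 = 1
Z <-> Y = 0 <-> 1 = 0
(Z <-> Y) ^ W = 0 ^ 0 = 0
~((Z <-> Y) & ~(V ^ Y)) ^ ((Z <-> Y) ^ W) = 1 ^ 0 = 1
U ^ Y = 1 ^ 1 = 0
U -> (U ^ Y) = 1 -> 0 = 0
Y -> Z = 1 -> 0 = 0
(U -> (U ^ Y)) ^ (Y -> Z) = 0 ^ 0 = 0
(~((Z <-> Y) & ~(V ^ Y)) ^ ((Z <-> Y) ^ W)) <-> ((U -> (U ^ Y)) ^ (Y -> Z)) = 1 <-> 0 = 0

0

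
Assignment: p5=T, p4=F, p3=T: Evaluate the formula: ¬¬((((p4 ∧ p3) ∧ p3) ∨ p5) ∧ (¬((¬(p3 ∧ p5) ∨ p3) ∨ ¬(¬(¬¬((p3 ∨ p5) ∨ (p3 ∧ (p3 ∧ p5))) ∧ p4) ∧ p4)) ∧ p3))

F

p4 ∧ p3 = F ∧ T = F
(p4 ∧ p3) ∧ p3 = F ∧ T = F
((p4 ∧ p3) ∧ p3) ∨ p5 = F ∨ T = T
p3 ∧ p5 = T ∧ T = T
¬(p3 ∧ p5) = ¬T = F
¬(p3 ∧ p5) ∨ p3 = F ∨ T = T
p3 ∨ p5 = T ∨ T = T
p3 ∧ p5 = T ∧ T = T
p3 ∧ (p3 ∧ p5) = T ∧ T = T
(p3 ∨ p5) ∨ (p3 ∧ (p3 ∧ p5)) = T ∨ T = T
¬((p3 ∨ p5) ∨ (p3 ∧ (p3 ∧ p5))) = ¬T = F
¬¬((p3 ∨ p5) ∨ (p3 ∧ (p3 ∧ p5))) = ¬F = T
¬¬((p3 ∨ p5) ∨ (p3 ∧ (p3 ∧ p5))) ∧ p4 = T ∧ F = F
¬(¬¬((p3 ∨ p5) ∨ (p3 ∧ (p3 ∧ p5))) ∧ p4) = ¬F = T
¬(¬¬((p3 ∨ p5) ∨ (p3 ∧ (p3 ∧ p5))) ∧ p4) ∧ p4 = T ∧ F = F
¬(¬(¬¬((p3 ∨ p5) ∨ (p3 ∧ (p3 ∧ p5))) ∧ p4) ∧ p4) = ¬F = T
(¬(p3 ∧ p5) ∨ p3) ∨ ¬(¬(¬¬((p3 ∨ p5) ∨ (p3 ∧ (p3 ∧ p5))) ∧ p4) ∧ p4) = T ∨ T = T
¬((¬(p3 ∧ p5) ∨ p3) ∨ ¬(¬(¬¬((p3 ∨ p5) ∨ (p3 ∧ (p3 ∧ p5))) ∧ p4) ∧ p4)) = ¬T = F
¬((¬(p3 ∧ p5) ∨ p3) ∨ ¬(¬(¬¬((p3 ∨ p5) ∨ (p3 ∧ (p3 ∧ p5))) ∧ p4) ∧ p4)) ∧ p3 = F ∧ T = F
(((p4 ∧ p3) ∧ p3) ∨ p5) ∧ (¬((¬(p3 ∧ p5) ∨ p3) ∨ ¬(¬(¬¬((p3 ∨ p5) ∨ (p3 ∧ (p3 ∧ p5))) ∧ p4) ∧ p4)) ∧ p3) = T ∧ F = F
¬((((p4 ∧ p3) ∧ p3) ∨ p5) ∧ (¬((¬(p3 ∧ p5) ∨ p3) ∨ ¬(¬(¬¬((p3 ∨ p5) ∨ (p3 ∧ (p3 ∧ p5))) ∧ p4) ∧ p4)) ∧ p3)) = ¬F = T
¬¬((((p4 ∧ p3) ∧ p3) ∨ p5) ∧ (¬((¬(p3 ∧ p5) ∨ p3) ∨ ¬(¬(¬¬((p3 ∨ p5) ∨ (p3 ∧ (p3 ∧ p5))) ∧ p4) ∧ p4)) ∧ p3)) = ¬T = F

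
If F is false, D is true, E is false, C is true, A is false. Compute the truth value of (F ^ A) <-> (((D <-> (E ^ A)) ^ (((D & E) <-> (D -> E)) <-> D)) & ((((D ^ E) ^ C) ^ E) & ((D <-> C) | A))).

Substituting F=0, D=1, E=0, C=1, A=0:
F ^ A = 0 ^ 0 = 0
E ^ A = 0 ^ 0 = 0
D <-> (E ^ A) = 1 <-> 0 = 0
D & E = 1 & 0 = 0
D -> E = 1 -> 0 = 0
(D & E) <-> (D -> E) = 0 <-> 0 = 1
((D & E) <-> (D -> E)) <-> D = 1 <-> 1 = 1
(D <-> (E ^ A)) ^ (((D & E) <-> (D -> E)) <-> D) = 0 ^ 1 = 1
D ^ E = 1 ^ 0 = 1
(D ^ E) ^ C = 1 ^ 1 = 0
((D ^ E) ^ C) ^ E = 0 ^ 0 = 0
D <-> C = 1 <-> 1 = 1
(D <-> C) | A = 1 | 0 = 1
(((D ^ E) ^ C) ^ E) & ((D <-> C) | A) = 0 & 1 = 0
((D <-> (E ^ A)) ^ (((D & E) <-> (D -> E)) <-> D)) & ((((D ^ E) ^ C) ^ E) & ((D <-> C) | A)) = 1 & 0 = 0
(F ^ A) <-> (((D <-> (E ^ A)) ^ (((D & E) <-> (D -> E)) <-> D)) & ((((D ^ E) ^ C) ^ E) & ((D <-> C) | A))) = 0 <-> 0 = 1

1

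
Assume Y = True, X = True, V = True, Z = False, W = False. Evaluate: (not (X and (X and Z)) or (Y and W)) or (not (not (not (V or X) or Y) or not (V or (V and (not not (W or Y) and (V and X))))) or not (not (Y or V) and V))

X and Z = True and False = False
X and (X and Z) = True and False = False
not (X and (X and Z)) = not False = True
Y and W = True and False = False
not (X and (X and Z)) or (Y and W) = True or False = True
V or X = True or True = True
not (V or X) = not True = False
not (V or X) or Y = False or True = True
not (not (V or X) or Y) = not True = False
W or Y = False or True = True
not (W or Y) = not True = False
not not (W or Y) = not False = True
V and X = True and True = True
not not (W or Y) and (V and X) = True and True = True
V and (not not (W or Y) and (V and X)) = True and True = True
V or (V and (not not (W or Y) and (V and X))) = True or True = True
not (V or (V and (not not (W or Y) and (V and X)))) = not True = False
not (not (V or X) or Y) or not (V or (V and (not not (W or Y) and (V and X)))) = False or False = False
not (not (not (V or X) or Y) or not (V or (V and (not not (W or Y) and (V and X))))) = not False = True
Y or V = True or True = True
not (Y or V) = not True = False
not (Y or V) and V = False and True = False
not (not (Y or V) and V) = not False = True
not (not (not (V or X) or Y) or not (V or (V and (not not (W or Y) and (V and X))))) or not (not (Y or V) and V) = True or True = True
(not (X and (X and Z)) or (Y and W)) or (not (not (not (V or X) or Y) or not (V or (V and (not not (W or Y) and (V and X))))) or not (not (Y or V) and V)) = True or True = True

True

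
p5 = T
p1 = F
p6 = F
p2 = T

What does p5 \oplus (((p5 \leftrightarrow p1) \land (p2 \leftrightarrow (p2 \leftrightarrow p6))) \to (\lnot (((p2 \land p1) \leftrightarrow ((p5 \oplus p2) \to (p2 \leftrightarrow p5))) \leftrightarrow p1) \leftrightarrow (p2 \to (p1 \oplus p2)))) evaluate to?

F

p5 \leftrightarrow p1 = T \leftrightarrow F = F
p2 \leftrightarrow p6 = T \leftrightarrow F = F
p2 \leftrightarrow (p2 \leftrightarrow p6) = T \leftrightarrow F = F
(p5 \leftrightarrow p1) \land (p2 \leftrightarrow (p2 \leftrightarrow p6)) = F \land F = F
p2 \land p1 = T \land F = F
p5 \oplus p2 = T \oplus T = F
p2 \leftrightarrow p5 = T \leftrightarrow T = T
(p5 \oplus p2) \to (p2 \leftrightarrow p5) = F \to T = T
(p2 \land p1) \leftrightarrow ((p5 \oplus p2) \to (p2 \leftrightarrow p5)) = F \leftrightarrow T = F
((p2 \land p1) \leftrightarrow ((p5 \oplus p2) \to (p2 \leftrightarrow p5))) \leftrightarrow p1 = F \leftrightarrow F = T
\lnot (((p2 \land p1) \leftrightarrow ((p5 \oplus p2) \to (p2 \leftrightarrow p5))) \leftrightarrow p1) = \lnot T = F
p1 \oplus p2 = F \oplus T = T
p2 \to (p1 \oplus p2) = T \to T = T
\lnot (((p2 \land p1) \leftrightarrow ((p5 \oplus p2) \to (p2 \leftrightarrow p5))) \leftrightarrow p1) \leftrightarrow (p2 \to (p1 \oplus p2)) = F \leftrightarrow T = F
((p5 \leftrightarrow p1) \land (p2 \leftrightarrow (p2 \leftrightarrow p6))) \to (\lnot (((p2 \land p1) \leftrightarrow ((p5 \oplus p2) \to (p2 \leftrightarrow p5))) \leftrightarrow p1) \leftrightarrow (p2 \to (p1 \oplus p2))) = F \to F = T
p5 \oplus (((p5 \leftrightarrow p1) \land (p2 \leftrightarrow (p2 \leftrightarrow p6))) \to (\lnot (((p2 \land p1) \leftrightarrow ((p5 \oplus p2) \to (p2 \leftrightarrow p5))) \leftrightarrow p1) \leftrightarrow (p2 \to (p1 \oplus p2)))) = T \oplus T = F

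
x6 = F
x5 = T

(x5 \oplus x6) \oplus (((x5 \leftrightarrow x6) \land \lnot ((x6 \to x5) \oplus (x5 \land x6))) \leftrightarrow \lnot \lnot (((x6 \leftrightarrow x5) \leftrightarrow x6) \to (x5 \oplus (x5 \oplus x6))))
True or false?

F

x5 \oplus x6 = T \oplus F = T
x5 \leftrightarrow x6 = T \leftrightarrow F = F
x6 \to x5 = F \to T = T
x5 \land x6 = T \land F = F
(x6 \to x5) \oplus (x5 \land x6) = T \oplus F = T
\lnot ((x6 \to x5) \oplus (x5 \land x6)) = \lnot T = F
(x5 \leftrightarrow x6) \land \lnot ((x6 \to x5) \oplus (x5 \land x6)) = F \land F = F
x6 \leftrightarrow x5 = F \leftrightarrow T = F
(x6 \leftrightarrow x5) \leftrightarrow x6 = F \leftrightarrow F = T
x5 \oplus x6 = T \oplus F = T
x5 \oplus (x5 \oplus x6) = T \oplus T = F
((x6 \leftrightarrow x5) \leftrightarrow x6) \to (x5 \oplus (x5 \oplus x6)) = T \to F = F
\lnot (((x6 \leftrightarrow x5) \leftrightarrow x6) \to (x5 \oplus (x5 \oplus x6))) = \lnot F = T
\lnot \lnot (((x6 \leftrightarrow x5) \leftrightarrow x6) \to (x5 \oplus (x5 \oplus x6))) = \lnot T = F
((x5 \leftrightarrow x6) \land \lnot ((x6 \to x5) \oplus (x5 \land x6))) \leftrightarrow \lnot \lnot (((x6 \leftrightarrow x5) \leftrightarrow x6) \to (x5 \oplus (x5 \oplus x6))) = F \leftrightarrow F = T
(x5 \oplus x6) \oplus (((x5 \leftrightarrow x6) \land \lnot ((x6 \to x5) \oplus (x5 \land x6))) \leftrightarrow \lnot \lnot (((x6 \leftrightarrow x5) \leftrightarrow x6) \to (x5 \oplus (x5 \oplus x6)))) = T \oplus T = F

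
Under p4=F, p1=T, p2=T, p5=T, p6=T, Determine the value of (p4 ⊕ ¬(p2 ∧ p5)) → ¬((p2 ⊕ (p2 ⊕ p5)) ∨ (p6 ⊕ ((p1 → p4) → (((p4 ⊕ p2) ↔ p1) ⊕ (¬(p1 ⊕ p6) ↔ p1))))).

p2 ∧ p5 = T ∧ T = T
¬(p2 ∧ p5) = ¬T = F
p4 ⊕ ¬(p2 ∧ p5) = F ⊕ F = F
p2 ⊕ p5 = T ⊕ T = F
p2 ⊕ (p2 ⊕ p5) = T ⊕ F = T
p1 → p4 = T → F = F
p4 ⊕ p2 = F ⊕ T = T
(p4 ⊕ p2) ↔ p1 = T ↔ T = T
p1 ⊕ p6 = T ⊕ T = F
¬(p1 ⊕ p6) = ¬F = T
¬(p1 ⊕ p6) ↔ p1 = T ↔ T = T
((p4 ⊕ p2) ↔ p1) ⊕ (¬(p1 ⊕ p6) ↔ p1) = T ⊕ T = F
(p1 → p4) → (((p4 ⊕ p2) ↔ p1) ⊕ (¬(p1 ⊕ p6) ↔ p1)) = F → F = T
p6 ⊕ ((p1 → p4) → (((p4 ⊕ p2) ↔ p1) ⊕ (¬(p1 ⊕ p6) ↔ p1))) = T ⊕ T = F
(p2 ⊕ (p2 ⊕ p5)) ∨ (p6 ⊕ ((p1 → p4) → (((p4 ⊕ p2) ↔ p1) ⊕ (¬(p1 ⊕ p6) ↔ p1)))) = T ∨ F = T
¬((p2 ⊕ (p2 ⊕ p5)) ∨ (p6 ⊕ ((p1 → p4) → (((p4 ⊕ p2) ↔ p1) ⊕ (¬(p1 ⊕ p6) ↔ p1))))) = ¬T = F
(p4 ⊕ ¬(p2 ∧ p5)) → ¬((p2 ⊕ (p2 ⊕ p5)) ∨ (p6 ⊕ ((p1 → p4) → (((p4 ⊕ p2) ↔ p1) ⊕ (¬(p1 ⊕ p6) ↔ p1))))) = F → F = T

T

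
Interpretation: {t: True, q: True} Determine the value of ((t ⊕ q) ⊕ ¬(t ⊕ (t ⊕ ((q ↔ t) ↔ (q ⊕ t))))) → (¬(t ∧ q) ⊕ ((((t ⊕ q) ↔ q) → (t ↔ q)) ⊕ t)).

False

t ⊕ q = True ⊕ True = False
q ↔ t = True ↔ True = True
q ⊕ t = True ⊕ True = False
(q ↔ t) ↔ (q ⊕ t) = True ↔ False = False
t ⊕ ((q ↔ t) ↔ (q ⊕ t)) = True ⊕ False = True
t ⊕ (t ⊕ ((q ↔ t) ↔ (q ⊕ t))) = True ⊕ True = False
¬(t ⊕ (t ⊕ ((q ↔ t) ↔ (q ⊕ t)))) = ¬False = True
(t ⊕ q) ⊕ ¬(t ⊕ (t ⊕ ((q ↔ t) ↔ (q ⊕ t)))) = False ⊕ True = True
t ∧ q = True ∧ True = True
¬(t ∧ q) = ¬True = False
t ⊕ q = True ⊕ True = False
(t ⊕ q) ↔ q = False ↔ True = False
t ↔ q = True ↔ True = True
((t ⊕ q) ↔ q) → (t ↔ q) = False → True = True
(((t ⊕ q) ↔ q) → (t ↔ q)) ⊕ t = True ⊕ True = False
¬(t ∧ q) ⊕ ((((t ⊕ q) ↔ q) → (t ↔ q)) ⊕ t) = False ⊕ False = False
((t ⊕ q) ⊕ ¬(t ⊕ (t ⊕ ((q ↔ t) ↔ (q ⊕ t))))) → (¬(t ∧ q) ⊕ ((((t ⊕ q) ↔ q) → (t ↔ q)) ⊕ t)) = True → False = False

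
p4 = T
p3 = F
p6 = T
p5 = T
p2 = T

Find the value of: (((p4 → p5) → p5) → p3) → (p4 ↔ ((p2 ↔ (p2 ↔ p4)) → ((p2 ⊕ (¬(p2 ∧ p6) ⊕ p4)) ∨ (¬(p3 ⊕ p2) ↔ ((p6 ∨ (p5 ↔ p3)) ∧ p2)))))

T

p4 → p5 = T → T = T
(p4 → p5) → p5 = T → T = T
((p4 → p5) → p5) → p3 = T → F = F
p2 ↔ p4 = T ↔ T = T
p2 ↔ (p2 ↔ p4) = T ↔ T = T
p2 ∧ p6 = T ∧ T = T
¬(p2 ∧ p6) = ¬T = F
¬(p2 ∧ p6) ⊕ p4 = F ⊕ T = T
p2 ⊕ (¬(p2 ∧ p6) ⊕ p4) = T ⊕ T = F
p3 ⊕ p2 = F ⊕ T = T
¬(p3 ⊕ p2) = ¬T = F
p5 ↔ p3 = T ↔ F = F
p6 ∨ (p5 ↔ p3) = T ∨ F = T
(p6 ∨ (p5 ↔ p3)) ∧ p2 = T ∧ T = T
¬(p3 ⊕ p2) ↔ ((p6 ∨ (p5 ↔ p3)) ∧ p2) = F ↔ T = F
(p2 ⊕ (¬(p2 ∧ p6) ⊕ p4)) ∨ (¬(p3 ⊕ p2) ↔ ((p6 ∨ (p5 ↔ p3)) ∧ p2)) = F ∨ F = F
(p2 ↔ (p2 ↔ p4)) → ((p2 ⊕ (¬(p2 ∧ p6) ⊕ p4)) ∨ (¬(p3 ⊕ p2) ↔ ((p6 ∨ (p5 ↔ p3)) ∧ p2))) = T → F = F
p4 ↔ ((p2 ↔ (p2 ↔ p4)) → ((p2 ⊕ (¬(p2 ∧ p6) ⊕ p4)) ∨ (¬(p3 ⊕ p2) ↔ ((p6 ∨ (p5 ↔ p3)) ∧ p2)))) = T ↔ F = F
(((p4 → p5) → p5) → p3) → (p4 ↔ ((p2 ↔ (p2 ↔ p4)) → ((p2 ⊕ (¬(p2 ∧ p6) ⊕ p4)) ∨ (¬(p3 ⊕ p2) ↔ ((p6 ∨ (p5 ↔ p3)) ∧ p2))))) = F → F = T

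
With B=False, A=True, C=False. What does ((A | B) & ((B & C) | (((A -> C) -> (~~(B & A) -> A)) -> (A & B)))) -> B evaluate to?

True

A | B = True | False = True
B & C = False & False = False
A -> C = True -> False = False
B & A = False & True = False
~(B & A) = ~False = True
~~(B & A) = ~True = False
~~(B & A) -> A = False -> True = True
(A -> C) -> (~~(B & A) -> A) = False -> True = True
A & B = True & False = False
((A -> C) -> (~~(B & A) -> A)) -> (A & B) = True -> False = False
(B & C) | (((A -> C) -> (~~(B & A) -> A)) -> (A & B)) = False | False = False
(A | B) & ((B & C) | (((A -> C) -> (~~(B & A) -> A)) -> (A & B))) = True & False = False
((A | B) & ((B & C) | (((A -> C) -> (~~(B & A) -> A)) -> (A & B)))) -> B = False -> False = True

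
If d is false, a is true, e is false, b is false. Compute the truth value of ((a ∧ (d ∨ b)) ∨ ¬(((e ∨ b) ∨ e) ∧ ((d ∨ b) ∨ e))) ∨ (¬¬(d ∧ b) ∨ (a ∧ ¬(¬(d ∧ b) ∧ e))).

True

d ∨ b = False ∨ False = False
a ∧ (d ∨ b) = True ∧ False = False
e ∨ b = False ∨ False = False
(e ∨ b) ∨ e = False ∨ False = False
d ∨ b = False ∨ False = False
(d ∨ b) ∨ e = False ∨ False = False
((e ∨ b) ∨ e) ∧ ((d ∨ b) ∨ e) = False ∧ False = False
¬(((e ∨ b) ∨ e) ∧ ((d ∨ b) ∨ e)) = ¬False = True
(a ∧ (d ∨ b)) ∨ ¬(((e ∨ b) ∨ e) ∧ ((d ∨ b) ∨ e)) = False ∨ True = True
d ∧ b = False ∧ False = False
¬(d ∧ b) = ¬False = True
¬¬(d ∧ b) = ¬True = False
d ∧ b = False ∧ False = False
¬(d ∧ b) = ¬False = True
¬(d ∧ b) ∧ e = True ∧ False = False
¬(¬(d ∧ b) ∧ e) = ¬False = True
a ∧ ¬(¬(d ∧ b) ∧ e) = True ∧ True = True
¬¬(d ∧ b) ∨ (a ∧ ¬(¬(d ∧ b) ∧ e)) = False ∨ True = True
((a ∧ (d ∨ b)) ∨ ¬(((e ∨ b) ∨ e) ∧ ((d ∨ b) ∨ e))) ∨ (¬¬(d ∧ b) ∨ (a ∧ ¬(¬(d ∧ b) ∧ e))) = True ∨ True = True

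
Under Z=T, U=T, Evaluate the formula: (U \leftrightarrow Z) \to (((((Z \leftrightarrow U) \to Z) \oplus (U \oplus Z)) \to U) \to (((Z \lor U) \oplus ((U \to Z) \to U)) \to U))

T

Substituting Z=T, U=T:
U \leftrightarrow Z = T \leftrightarrow T = T
Z \leftrightarrow U = T \leftrightarrow T = T
(Z \leftrightarrow U) \to Z = T \to T = T
U \oplus Z = T \oplus T = F
((Z \leftrightarrow U) \to Z) \oplus (U \oplus Z) = T \oplus F = T
(((Z \leftrightarrow U) \to Z) \oplus (U \oplus Z)) \to U = T \to T = T
Z \lor U = T \lor T = T
U \to Z = T \to T = T
(U \to Z) \to U = T \to T = T
(Z \lor U) \oplus ((U \to Z) \to U) = T \oplus T = F
((Z \lor U) \oplus ((U \to Z) \to U)) \to U = F \to T = T
((((Z \leftrightarrow U) \to Z) \oplus (U \oplus Z)) \to U) \to (((Z \lor U) \oplus ((U \to Z) \to U)) \to U) = T \to T = T
(U \leftrightarrow Z) \to (((((Z \leftrightarrow U) \to Z) \oplus (U \oplus Z)) \to U) \to (((Z \lor U) \oplus ((U \to Z) \to U)) \to U)) = T \to T = T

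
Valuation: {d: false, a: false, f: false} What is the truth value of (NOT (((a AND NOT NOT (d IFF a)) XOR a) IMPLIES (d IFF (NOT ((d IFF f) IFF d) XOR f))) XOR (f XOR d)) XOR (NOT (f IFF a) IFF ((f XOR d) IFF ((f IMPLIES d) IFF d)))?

false

d IFF a = false IFF false = true
NOT (d IFF a) = NOT true = false
NOT NOT (d IFF a) = NOT false = true
a AND NOT NOT (d IFF a) = false AND true = false
(a AND NOT NOT (d IFF a)) XOR a = false XOR false = false
d IFF f = false IFF false = true
(d IFF f) IFF d = true IFF false = false
NOT ((d IFF f) IFF d) = NOT false = true
NOT ((d IFF f) IFF d) XOR f = true XOR false = true
d IFF (NOT ((d IFF f) IFF d) XOR f) = false IFF true = false
((a AND NOT NOT (d IFF a)) XOR a) IMPLIES (d IFF (NOT ((d IFF f) IFF d) XOR f)) = false IMPLIES false = true
NOT (((a AND NOT NOT (d IFF a)) XOR a) IMPLIES (d IFF (NOT ((d IFF f) IFF d) XOR f))) = NOT true = false
f XOR d = false XOR false = false
NOT (((a AND NOT NOT (d IFF a)) XOR a) IMPLIES (d IFF (NOT ((d IFF f) IFF d) XOR f))) XOR (f XOR d) = false XOR false = false
f IFF a = false IFF false = true
NOT (f IFF a) = NOT true = false
f XOR d = false XOR false = false
f IMPLIES d = false IMPLIES false = true
(f IMPLIES d) IFF d = true IFF false = false
(f XOR d) IFF ((f IMPLIES d) IFF d) = false IFF false = true
NOT (f IFF a) IFF ((f XOR d) IFF ((f IMPLIES d) IFF d)) = false IFF true = false
(NOT (((a AND NOT NOT (d IFF a)) XOR a) IMPLIES (d IFF (NOT ((d IFF f) IFF d) XOR f))) XOR (f XOR d)) XOR (NOT (f IFF a) IFF ((f XOR d) IFF ((f IMPLIES d) IFF d))) = false XOR false = false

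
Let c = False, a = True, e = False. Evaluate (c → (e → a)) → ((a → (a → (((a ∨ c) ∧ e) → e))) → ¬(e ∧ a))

Substituting c=False, a=True, e=False:
e → a = False → True = True
c → (e → a) = False → True = True
a ∨ c = True ∨ False = True
(a ∨ c) ∧ e = True ∧ False = False
((a ∨ c) ∧ e) → e = False → False = True
a → (((a ∨ c) ∧ e) → e) = True → True = True
a → (a → (((a ∨ c) ∧ e) → e)) = True → True = True
e ∧ a = False ∧ True = False
¬(e ∧ a) = ¬False = True
(a → (a → (((a ∨ c) ∧ e) → e))) → ¬(e ∧ a) = True → True = True
(c → (e → a)) → ((a → (a → (((a ∨ c) ∧ e) → e))) → ¬(e ∧ a)) = True → True = True

True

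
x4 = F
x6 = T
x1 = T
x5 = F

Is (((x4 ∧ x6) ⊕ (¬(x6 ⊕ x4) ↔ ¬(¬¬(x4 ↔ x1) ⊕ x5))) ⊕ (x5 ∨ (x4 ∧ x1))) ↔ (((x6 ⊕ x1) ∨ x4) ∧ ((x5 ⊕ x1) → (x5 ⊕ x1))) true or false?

x4 ∧ x6 = F ∧ T = F
x6 ⊕ x4 = T ⊕ F = T
¬(x6 ⊕ x4) = ¬T = F
x4 ↔ x1 = F ↔ T = F
¬(x4 ↔ x1) = ¬F = T
¬¬(x4 ↔ x1) = ¬T = F
¬¬(x4 ↔ x1) ⊕ x5 = F ⊕ F = F
¬(¬¬(x4 ↔ x1) ⊕ x5) = ¬F = T
¬(x6 ⊕ x4) ↔ ¬(¬¬(x4 ↔ x1) ⊕ x5) = F ↔ T = F
(x4 ∧ x6) ⊕ (¬(x6 ⊕ x4) ↔ ¬(¬¬(x4 ↔ x1) ⊕ x5)) = F ⊕ F = F
x4 ∧ x1 = F ∧ T = F
x5 ∨ (x4 ∧ x1) = F ∨ F = F
((x4 ∧ x6) ⊕ (¬(x6 ⊕ x4) ↔ ¬(¬¬(x4 ↔ x1) ⊕ x5))) ⊕ (x5 ∨ (x4 ∧ x1)) = F ⊕ F = F
x6 ⊕ x1 = T ⊕ T = F
(x6 ⊕ x1) ∨ x4 = F ∨ F = F
x5 ⊕ x1 = F ⊕ T = T
x5 ⊕ x1 = F ⊕ T = T
(x5 ⊕ x1) → (x5 ⊕ x1) = T → T = T
((x6 ⊕ x1) ∨ x4) ∧ ((x5 ⊕ x1) → (x5 ⊕ x1)) = F ∧ T = F
(((x4 ∧ x6) ⊕ (¬(x6 ⊕ x4) ↔ ¬(¬¬(x4 ↔ x1) ⊕ x5))) ⊕ (x5 ∨ (x4 ∧ x1))) ↔ (((x6 ⊕ x1) ∨ x4) ∧ ((x5 ⊕ x1) → (x5 ⊕ x1))) = F ↔ F = T

T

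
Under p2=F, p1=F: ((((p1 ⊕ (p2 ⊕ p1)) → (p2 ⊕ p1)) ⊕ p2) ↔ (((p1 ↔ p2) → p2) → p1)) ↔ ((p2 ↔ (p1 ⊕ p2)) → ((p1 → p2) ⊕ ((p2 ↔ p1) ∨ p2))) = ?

F

Substituting p2=F, p1=F:
p2 ⊕ p1 = F ⊕ F = F
p1 ⊕ (p2 ⊕ p1) = F ⊕ F = F
p2 ⊕ p1 = F ⊕ F = F
(p1 ⊕ (p2 ⊕ p1)) → (p2 ⊕ p1) = F → F = T
((p1 ⊕ (p2 ⊕ p1)) → (p2 ⊕ p1)) ⊕ p2 = T ⊕ F = T
p1 ↔ p2 = F ↔ F = T
(p1 ↔ p2) → p2 = T → F = F
((p1 ↔ p2) → p2) → p1 = F → F = T
(((p1 ⊕ (p2 ⊕ p1)) → (p2 ⊕ p1)) ⊕ p2) ↔ (((p1 ↔ p2) → p2) → p1) = T ↔ T = T
p1 ⊕ p2 = F ⊕ F = F
p2 ↔ (p1 ⊕ p2) = F ↔ F = T
p1 → p2 = F → F = T
p2 ↔ p1 = F ↔ F = T
(p2 ↔ p1) ∨ p2 = T ∨ F = T
(p1 → p2) ⊕ ((p2 ↔ p1) ∨ p2) = T ⊕ T = F
(p2 ↔ (p1 ⊕ p2)) → ((p1 → p2) ⊕ ((p2 ↔ p1) ∨ p2)) = T → F = F
((((p1 ⊕ (p2 ⊕ p1)) → (p2 ⊕ p1)) ⊕ p2) ↔ (((p1 ↔ p2) → p2) → p1)) ↔ ((p2 ↔ (p1 ⊕ p2)) → ((p1 → p2) ⊕ ((p2 ↔ p1) ∨ p2))) = T ↔ F = F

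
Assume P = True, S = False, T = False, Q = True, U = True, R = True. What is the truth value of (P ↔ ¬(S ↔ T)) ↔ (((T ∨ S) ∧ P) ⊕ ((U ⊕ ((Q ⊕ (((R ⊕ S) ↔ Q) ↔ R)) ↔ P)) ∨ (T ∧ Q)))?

False

S ↔ T = False ↔ False = True
¬(S ↔ T) = ¬True = False
P ↔ ¬(S ↔ T) = True ↔ False = False
T ∨ S = False ∨ False = False
(T ∨ S) ∧ P = False ∧ True = False
R ⊕ S = True ⊕ False = True
(R ⊕ S) ↔ Q = True ↔ True = True
((R ⊕ S) ↔ Q) ↔ R = True ↔ True = True
Q ⊕ (((R ⊕ S) ↔ Q) ↔ R) = True ⊕ True = False
(Q ⊕ (((R ⊕ S) ↔ Q) ↔ R)) ↔ P = False ↔ True = False
U ⊕ ((Q ⊕ (((R ⊕ S) ↔ Q) ↔ R)) ↔ P) = True ⊕ False = True
T ∧ Q = False ∧ True = False
(U ⊕ ((Q ⊕ (((R ⊕ S) ↔ Q) ↔ R)) ↔ P)) ∨ (T ∧ Q) = True ∨ False = True
((T ∨ S) ∧ P) ⊕ ((U ⊕ ((Q ⊕ (((R ⊕ S) ↔ Q) ↔ R)) ↔ P)) ∨ (T ∧ Q)) = False ⊕ True = True
(P ↔ ¬(S ↔ T)) ↔ (((T ∨ S) ∧ P) ⊕ ((U ⊕ ((Q ⊕ (((R ⊕ S) ↔ Q) ↔ R)) ↔ P)) ∨ (T ∧ Q))) = False ↔ True = False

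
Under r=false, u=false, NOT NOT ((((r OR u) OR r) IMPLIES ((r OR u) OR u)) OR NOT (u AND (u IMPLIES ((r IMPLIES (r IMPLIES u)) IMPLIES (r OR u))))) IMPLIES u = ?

Substituting r=false, u=false:
r OR u = false OR false = false
(r OR u) OR r = false OR false = false
r OR u = false OR false = false
(r OR u) OR u = false OR false = false
((r OR u) OR r) IMPLIES ((r OR u) OR u) = false IMPLIES false = true
r IMPLIES u = false IMPLIES false = true
r IMPLIES (r IMPLIES u) = false IMPLIES true = true
r OR u = false OR false = false
(r IMPLIES (r IMPLIES u)) IMPLIES (r OR u) = true IMPLIES false = false
u IMPLIES ((r IMPLIES (r IMPLIES u)) IMPLIES (r OR u)) = false IMPLIES false = true
u AND (u IMPLIES ((r IMPLIES (r IMPLIES u)) IMPLIES (r OR u))) = false AND true = false
NOT (u AND (u IMPLIES ((r IMPLIES (r IMPLIES u)) IMPLIES (r OR u)))) = NOT false = true
(((r OR u) OR r) IMPLIES ((r OR u) OR u)) OR NOT (u AND (u IMPLIES ((r IMPLIES (r IMPLIES u)) IMPLIES (r OR u)))) = true OR true = true
NOT ((((r OR u) OR r) IMPLIES ((r OR u) OR u)) OR NOT (u AND (u IMPLIES ((r IMPLIES (r IMPLIES u)) IMPLIES (r OR u))))) = NOT true = false
NOT NOT ((((r OR u) OR r) IMPLIES ((r OR u) OR u)) OR NOT (u AND (u IMPLIES ((r IMPLIES (r IMPLIES u)) IMPLIES (r OR u))))) = NOT false = true
NOT NOT ((((r OR u) OR r) IMPLIES ((r OR u) OR u)) OR NOT (u AND (u IMPLIES ((r IMPLIES (r IMPLIES u)) IMPLIES (r OR u))))) IMPLIES u = true IMPLIES false = false

false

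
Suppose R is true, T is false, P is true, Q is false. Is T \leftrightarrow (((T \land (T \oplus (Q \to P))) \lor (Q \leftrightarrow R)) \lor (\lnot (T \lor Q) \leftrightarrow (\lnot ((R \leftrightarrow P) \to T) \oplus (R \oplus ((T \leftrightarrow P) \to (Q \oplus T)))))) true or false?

Q \to P = \text{False} \to \text{True} = \text{True}
T \oplus (Q \to P) = \text{False} \oplus \text{True} = \text{True}
T \land (T \oplus (Q \to P)) = \text{False} \land \text{True} = \text{False}
Q \leftrightarrow R = \text{False} \leftrightarrow \text{True} = \text{False}
(T \land (T \oplus (Q \to P))) \lor (Q \leftrightarrow R) = \text{False} \lor \text{False} = \text{False}
T \lor Q = \text{False} \lor \text{False} = \text{False}
\lnot (T \lor Q) = \lnot \text{False} = \text{True}
R \leftrightarrow P = \text{True} \leftrightarrow \text{True} = \text{True}
(R \leftrightarrow P) \to T = \text{True} \to \text{False} = \text{False}
\lnot ((R \leftrightarrow P) \to T) = \lnot \text{False} = \text{True}
T \leftrightarrow P = \text{False} \leftrightarrow \text{True} = \text{False}
Q \oplus T = \text{False} \oplus \text{False} = \text{False}
(T \leftrightarrow P) \to (Q \oplus T) = \text{False} \to \text{False} = \text{True}
R \oplus ((T \leftrightarrow P) \to (Q \oplus T)) = \text{True} \oplus \text{True} = \text{False}
\lnot ((R \leftrightarrow P) \to T) \oplus (R \oplus ((T \leftrightarrow P) \to (Q \oplus T))) = \text{True} \oplus \text{False} = \text{True}
\lnot (T \lor Q) \leftrightarrow (\lnot ((R \leftrightarrow P) \to T) \oplus (R \oplus ((T \leftrightarrow P) \to (Q \oplus T)))) = \text{True} \leftrightarrow \text{True} = \text{True}
((T \land (T \oplus (Q \to P))) \lor (Q \leftrightarrow R)) \lor (\lnot (T \lor Q) \leftrightarrow (\lnot ((R \leftrightarrow P) \to T) \oplus (R \oplus ((T \leftrightarrow P) \to (Q \oplus T))))) = \text{False} \lor \text{True} = \text{True}
T \leftrightarrow (((T \land (T \oplus (Q \to P))) \lor (Q \leftrightarrow R)) \lor (\lnot (T \lor Q) \leftrightarrow (\lnot ((R \leftrightarrow P) \to T) \oplus (R \oplus ((T \leftrightarrow P) \to (Q \oplus T)))))) = \text{False} \leftrightarrow \text{True} = \text{False}

\text{False}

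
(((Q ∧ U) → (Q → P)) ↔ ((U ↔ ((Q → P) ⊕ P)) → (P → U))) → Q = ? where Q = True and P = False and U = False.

Q ∧ U = True ∧ False = False
Q → P = True → False = False
(Q ∧ U) → (Q → P) = False → False = True
Q → P = True → False = False
(Q → P) ⊕ P = False ⊕ False = False
U ↔ ((Q → P) ⊕ P) = False ↔ False = True
P → U = False → False = True
(U ↔ ((Q → P) ⊕ P)) → (P → U) = True → True = True
((Q ∧ U) → (Q → P)) ↔ ((U ↔ ((Q → P) ⊕ P)) → (P → U)) = True ↔ True = True
(((Q ∧ U) → (Q → P)) ↔ ((U ↔ ((Q → P) ⊕ P)) → (P → U))) → Q = True → True = True

True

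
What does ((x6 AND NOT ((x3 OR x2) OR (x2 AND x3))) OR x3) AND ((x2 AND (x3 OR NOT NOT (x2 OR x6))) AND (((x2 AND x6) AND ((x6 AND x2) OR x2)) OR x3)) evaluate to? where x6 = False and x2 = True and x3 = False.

False

Substituting x6=False, x2=True, x3=False:
x3 OR x2 = False OR True = True
x2 AND x3 = True AND False = False
(x3 OR x2) OR (x2 AND x3) = True OR False = True
NOT ((x3 OR x2) OR (x2 AND x3)) = NOT True = False
x6 AND NOT ((x3 OR x2) OR (x2 AND x3)) = False AND False = False
(x6 AND NOT ((x3 OR x2) OR (x2 AND x3))) OR x3 = False OR False = False
x2 OR x6 = True OR False = True
NOT (x2 OR x6) = NOT True = False
NOT NOT (x2 OR x6) = NOT False = True
x3 OR NOT NOT (x2 OR x6) = False OR True = True
x2 AND (x3 OR NOT NOT (x2 OR x6)) = True AND True = True
x2 AND x6 = True AND False = False
x6 AND x2 = False AND True = False
(x6 AND x2) OR x2 = False OR True = True
(x2 AND x6) AND ((x6 AND x2) OR x2) = False AND True = False
((x2 AND x6) AND ((x6 AND x2) OR x2)) OR x3 = False OR False = False
(x2 AND (x3 OR NOT NOT (x2 OR x6))) AND (((x2 AND x6) AND ((x6 AND x2) OR x2)) OR x3) = True AND False = False
((x6 AND NOT ((x3 OR x2) OR (x2 AND x3))) OR x3) AND ((x2 AND (x3 OR NOT NOT (x2 OR x6))) AND (((x2 AND x6) AND ((x6 AND x2) OR x2)) OR x3)) = False AND False = False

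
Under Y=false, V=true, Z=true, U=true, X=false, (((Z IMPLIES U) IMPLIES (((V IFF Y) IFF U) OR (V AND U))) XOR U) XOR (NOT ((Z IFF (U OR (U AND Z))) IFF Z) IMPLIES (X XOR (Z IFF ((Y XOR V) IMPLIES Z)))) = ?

Substituting Y=false, V=true, Z=true, U=true, X=false:
Z IMPLIES U = true IMPLIES true = true
V IFF Y = true IFF false = false
(V IFF Y) IFF U = false IFF true = false
V AND U = true AND true = true
((V IFF Y) IFF U) OR (V AND U) = false OR true = true
(Z IMPLIES U) IMPLIES (((V IFF Y) IFF U) OR (V AND U)) = true IMPLIES true = true
((Z IMPLIES U) IMPLIES (((V IFF Y) IFF U) OR (V AND U))) XOR U = true XOR true = false
U AND Z = true AND true = true
U OR (U AND Z) = true OR true = true
Z IFF (U OR (U AND Z)) = true IFF true = true
(Z IFF (U OR (U AND Z))) IFF Z = true IFF true = true
NOT ((Z IFF (U OR (U AND Z))) IFF Z) = NOT true = false
Y XOR V = false XOR true = true
(Y XOR V) IMPLIES Z = true IMPLIES true = true
Z IFF ((Y XOR V) IMPLIES Z) = true IFF true = true
X XOR (Z IFF ((Y XOR V) IMPLIES Z)) = false XOR true = true
NOT ((Z IFF (U OR (U AND Z))) IFF Z) IMPLIES (X XOR (Z IFF ((Y XOR V) IMPLIES Z))) = false IMPLIES true = true
(((Z IMPLIES U) IMPLIES (((V IFF Y) IFF U) OR (V AND U))) XOR U) XOR (NOT ((Z IFF (U OR (U AND Z))) IFF Z) IMPLIES (X XOR (Z IFF ((Y XOR V) IMPLIES Z)))) = false XOR true = true

true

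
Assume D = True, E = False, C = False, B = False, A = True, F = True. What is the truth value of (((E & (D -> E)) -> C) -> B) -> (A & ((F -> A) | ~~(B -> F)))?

True

D -> E = True -> False = False
E & (D -> E) = False & False = False
(E & (D -> E)) -> C = False -> False = True
((E & (D -> E)) -> C) -> B = True -> False = False
F -> A = True -> True = True
B -> F = False -> True = True
~(B -> F) = ~True = False
~~(B -> F) = ~False = True
(F -> A) | ~~(B -> F) = True | True = True
A & ((F -> A) | ~~(B -> F)) = True & True = True
(((E & (D -> E)) -> C) -> B) -> (A & ((F -> A) | ~~(B -> F))) = False -> True = True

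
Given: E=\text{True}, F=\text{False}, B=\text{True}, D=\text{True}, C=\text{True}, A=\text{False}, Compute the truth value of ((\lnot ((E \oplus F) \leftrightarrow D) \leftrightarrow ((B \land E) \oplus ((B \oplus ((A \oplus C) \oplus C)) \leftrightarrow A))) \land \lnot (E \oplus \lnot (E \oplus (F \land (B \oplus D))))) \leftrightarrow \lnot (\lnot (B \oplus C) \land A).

E \oplus F = \text{True} \oplus \text{False} = \text{True}
(E \oplus F) \leftrightarrow D = \text{True} \leftrightarrow \text{True} = \text{True}
\lnot ((E \oplus F) \leftrightarrow D) = \lnot \text{True} = \text{False}
B \land E = \text{True} \land \text{True} = \text{True}
A \oplus C = \text{False} \oplus \text{True} = \text{True}
(A \oplus C) \oplus C = \text{True} \oplus \text{True} = \text{False}
B \oplus ((A \oplus C) \oplus C) = \text{True} \oplus \text{False} = \text{True}
(B \oplus ((A \oplus C) \oplus C)) \leftrightarrow A = \text{True} \leftrightarrow \text{False} = \text{False}
(B \land E) \oplus ((B \oplus ((A \oplus C) \oplus C)) \leftrightarrow A) = \text{True} \oplus \text{False} = \text{True}
\lnot ((E \oplus F) \leftrightarrow D) \leftrightarrow ((B \land E) \oplus ((B \oplus ((A \oplus C) \oplus C)) \leftrightarrow A)) = \text{False} \leftrightarrow \text{True} = \text{False}
B \oplus D = \text{True} \oplus \text{True} = \text{False}
F \land (B \oplus D) = \text{False} \land \text{False} = \text{False}
E \oplus (F \land (B \oplus D)) = \text{True} \oplus \text{False} = \text{True}
\lnot (E \oplus (F \land (B \oplus D))) = \lnot \text{True} = \text{False}
E \oplus \lnot (E \oplus (F \land (B \oplus D))) = \text{True} \oplus \text{False} = \text{True}
\lnot (E \oplus \lnot (E \oplus (F \land (B \oplus D)))) = \lnot \text{True} = \text{False}
(\lnot ((E \oplus F) \leftrightarrow D) \leftrightarrow ((B \land E) \oplus ((B \oplus ((A \oplus C) \oplus C)) \leftrightarrow A))) \land \lnot (E \oplus \lnot (E \oplus (F \land (B \oplus D)))) = \text{False} \land \text{False} = \text{False}
B \oplus C = \text{True} \oplus \text{True} = \text{False}
\lnot (B \oplus C) = \lnot \text{False} = \text{True}
\lnot (B \oplus C) \land A = \text{True} \land \text{False} = \text{False}
\lnot (\lnot (B \oplus C) \land A) = \lnot \text{False} = \text{True}
((\lnot ((E \oplus F) \leftrightarrow D) \leftrightarrow ((B \land E) \oplus ((B \oplus ((A \oplus C) \oplus C)) \leftrightarrow A))) \land \lnot (E \oplus \lnot (E \oplus (F \land (B \oplus D))))) \leftrightarrow \lnot (\lnot (B \oplus C) \land A) = \text{False} \leftrightarrow \text{True} = \text{False}

\text{False}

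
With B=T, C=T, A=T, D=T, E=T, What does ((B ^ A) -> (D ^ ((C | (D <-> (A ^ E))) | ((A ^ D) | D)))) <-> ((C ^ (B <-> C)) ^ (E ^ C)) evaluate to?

Substituting B=T, C=T, A=T, D=T, E=T:
B ^ A = T ^ T = F
A ^ E = T ^ T = F
D <-> (A ^ E) = T <-> F = F
C | (D <-> (A ^ E)) = T | F = T
A ^ D = T ^ T = F
(A ^ D) | D = F | T = T
(C | (D <-> (A ^ E))) | ((A ^ D) | D) = T | T = T
D ^ ((C | (D <-> (A ^ E))) | ((A ^ D) | D)) = T ^ T = F
(B ^ A) -> (D ^ ((C | (D <-> (A ^ E))) | ((A ^ D) | D))) = F -> F = T
B <-> C = T <-> T = T
C ^ (B <-> C) = T ^ T = F
E ^ C = T ^ T = F
(C ^ (B <-> C)) ^ (E ^ C) = F ^ F = F
((B ^ A) -> (D ^ ((C | (D <-> (A ^ E))) | ((A ^ D) | D)))) <-> ((C ^ (B <-> C)) ^ (E ^ C)) = T <-> F = F

F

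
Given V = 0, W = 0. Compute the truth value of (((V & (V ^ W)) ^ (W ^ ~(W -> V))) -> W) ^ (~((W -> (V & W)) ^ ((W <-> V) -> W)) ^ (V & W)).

1

V ^ W = 0 ^ 0 = 0
V & (V ^ W) = 0 & 0 = 0
W -> V = 0 -> 0 = 1
~(W -> V) = ~1 = 0
W ^ ~(W -> V) = 0 ^ 0 = 0
(V & (V ^ W)) ^ (W ^ ~(W -> V)) = 0 ^ 0 = 0
((V & (V ^ W)) ^ (W ^ ~(W -> V))) -> W = 0 -> 0 = 1
V & W = 0 & 0 = 0
W -> (V & W) = 0 -> 0 = 1
W <-> V = 0 <-> 0 = 1
(W <-> V) -> W = 1 -> 0 = 0
(W -> (V & W)) ^ ((W <-> V) -> W) = 1 ^ 0 = 1
~((W -> (V & W)) ^ ((W <-> V) -> W)) = ~1 = 0
V & W = 0 & 0 = 0
~((W -> (V & W)) ^ ((W <-> V) -> W)) ^ (V & W) = 0 ^ 0 = 0
(((V & (V ^ W)) ^ (W ^ ~(W -> V))) -> W) ^ (~((W -> (V & W)) ^ ((W <-> V) -> W)) ^ (V & W)) = 1 ^ 0 = 1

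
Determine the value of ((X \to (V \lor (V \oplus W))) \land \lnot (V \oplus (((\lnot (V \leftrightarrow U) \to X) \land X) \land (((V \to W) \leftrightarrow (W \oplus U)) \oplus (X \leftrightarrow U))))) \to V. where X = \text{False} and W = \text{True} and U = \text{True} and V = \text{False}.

\text{False}

Substituting X=\text{False}, W=\text{True}, U=\text{True}, V=\text{False}:
V \oplus W = \text{False} \oplus \text{True} = \text{True}
V \lor (V \oplus W) = \text{False} \lor \text{True} = \text{True}
X \to (V \lor (V \oplus W)) = \text{False} \to \text{True} = \text{True}
V \leftrightarrow U = \text{False} \leftrightarrow \text{True} = \text{False}
\lnot (V \leftrightarrow U) = \lnot \text{False} = \text{True}
\lnot (V \leftrightarrow U) \to X = \text{True} \to \text{False} = \text{False}
(\lnot (V \leftrightarrow U) \to X) \land X = \text{False} \land \text{False} = \text{False}
V \to W = \text{False} \to \text{True} = \text{True}
W \oplus U = \text{True} \oplus \text{True} = \text{False}
(V \to W) \leftrightarrow (W \oplus U) = \text{True} \leftrightarrow \text{False} = \text{False}
X \leftrightarrow U = \text{False} \leftrightarrow \text{True} = \text{False}
((V \to W) \leftrightarrow (W \oplus U)) \oplus (X \leftrightarrow U) = \text{False} \oplus \text{False} = \text{False}
((\lnot (V \leftrightarrow U) \to X) \land X) \land (((V \to W) \leftrightarrow (W \oplus U)) \oplus (X \leftrightarrow U)) = \text{False} \land \text{False} = \text{False}
V \oplus (((\lnot (V \leftrightarrow U) \to X) \land X) \land (((V \to W) \leftrightarrow (W \oplus U)) \oplus (X \leftrightarrow U))) = \text{False} \oplus \text{False} = \text{False}
\lnot (V \oplus (((\lnot (V \leftrightarrow U) \to X) \land X) \land (((V \to W) \leftrightarrow (W \oplus U)) \oplus (X \leftrightarrow U)))) = \lnot \text{False} = \text{True}
(X \to (V \lor (V \oplus W))) \land \lnot (V \oplus (((\lnot (V \leftrightarrow U) \to X) \land X) \land (((V \to W) \leftrightarrow (W \oplus U)) \oplus (X \leftrightarrow U)))) = \text{True} \land \text{True} = \text{True}
((X \to (V \lor (V \oplus W))) \land \lnot (V \oplus (((\lnot (V \leftrightarrow U) \to X) \land X) \land (((V \to W) \leftrightarrow (W \oplus U)) \oplus (X \leftrightarrow U))))) \to V = \text{True} \to \text{False} = \text{False}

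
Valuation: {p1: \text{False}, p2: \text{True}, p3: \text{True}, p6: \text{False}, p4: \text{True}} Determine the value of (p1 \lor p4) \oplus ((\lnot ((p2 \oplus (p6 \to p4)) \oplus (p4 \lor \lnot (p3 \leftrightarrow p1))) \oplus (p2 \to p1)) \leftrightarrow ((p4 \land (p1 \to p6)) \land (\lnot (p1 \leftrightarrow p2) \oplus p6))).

p1 \lor p4 = \text{False} \lor \text{True} = \text{True}
p6 \to p4 = \text{False} \to \text{True} = \text{True}
p2 \oplus (p6 \to p4) = \text{True} \oplus \text{True} = \text{False}
p3 \leftrightarrow p1 = \text{True} \leftrightarrow \text{False} = \text{False}
\lnot (p3 \leftrightarrow p1) = \lnot \text{False} = \text{True}
p4 \lor \lnot (p3 \leftrightarrow p1) = \text{True} \lor \text{True} = \text{True}
(p2 \oplus (p6 \to p4)) \oplus (p4 \lor \lnot (p3 \leftrightarrow p1)) = \text{False} \oplus \text{True} = \text{True}
\lnot ((p2 \oplus (p6 \to p4)) \oplus (p4 \lor \lnot (p3 \leftrightarrow p1))) = \lnot \text{True} = \text{False}
p2 \to p1 = \text{True} \to \text{False} = \text{False}
\lnot ((p2 \oplus (p6 \to p4)) \oplus (p4 \lor \lnot (p3 \leftrightarrow p1))) \oplus (p2 \to p1) = \text{False} \oplus \text{False} = \text{False}
p1 \to p6 = \text{False} \to \text{False} = \text{True}
p4 \land (p1 \to p6) = \text{True} \land \text{True} = \text{True}
p1 \leftrightarrow p2 = \text{False} \leftrightarrow \text{True} = \text{False}
\lnot (p1 \leftrightarrow p2) = \lnot \text{False} = \text{True}
\lnot (p1 \leftrightarrow p2) \oplus p6 = \text{True} \oplus \text{False} = \text{True}
(p4 \land (p1 \to p6)) \land (\lnot (p1 \leftrightarrow p2) \oplus p6) = \text{True} \land \text{True} = \text{True}
(\lnot ((p2 \oplus (p6 \to p4)) \oplus (p4 \lor \lnot (p3 \leftrightarrow p1))) \oplus (p2 \to p1)) \leftrightarrow ((p4 \land (p1 \to p6)) \land (\lnot (p1 \leftrightarrow p2) \oplus p6)) = \text{False} \leftrightarrow \text{True} = \text{False}
(p1 \lor p4) \oplus ((\lnot ((p2 \oplus (p6 \to p4)) \oplus (p4 \lor \lnot (p3 \leftrightarrow p1))) \oplus (p2 \to p1)) \leftrightarrow ((p4 \land (p1 \to p6)) \land (\lnot (p1 \leftrightarrow p2) \oplus p6))) = \text{True} \oplus \text{False} = \text{True}

\text{True}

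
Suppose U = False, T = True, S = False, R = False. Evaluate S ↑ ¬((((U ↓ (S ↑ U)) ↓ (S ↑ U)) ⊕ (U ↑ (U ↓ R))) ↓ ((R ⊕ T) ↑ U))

S ↑ U = False ↑ False = True
U ↓ (S ↑ U) = False ↓ True = False
S ↑ U = False ↑ False = True
(U ↓ (S ↑ U)) ↓ (S ↑ U) = False ↓ True = False
U ↓ R = False ↓ False = True
U ↑ (U ↓ R) = False ↑ True = True
((U ↓ (S ↑ U)) ↓ (S ↑ U)) ⊕ (U ↑ (U ↓ R)) = False ⊕ True = True
R ⊕ T = False ⊕ True = True
(R ⊕ T) ↑ U = True ↑ False = True
(((U ↓ (S ↑ U)) ↓ (S ↑ U)) ⊕ (U ↑ (U ↓ R))) ↓ ((R ⊕ T) ↑ U) = True ↓ True = False
¬((((U ↓ (S ↑ U)) ↓ (S ↑ U)) ⊕ (U ↑ (U ↓ R))) ↓ ((R ⊕ T) ↑ U)) = ¬False = True
S ↑ ¬((((U ↓ (S ↑ U)) ↓ (S ↑ U)) ⊕ (U ↑ (U ↓ R))) ↓ ((R ⊕ T) ↑ U)) = False ↑ True = True

True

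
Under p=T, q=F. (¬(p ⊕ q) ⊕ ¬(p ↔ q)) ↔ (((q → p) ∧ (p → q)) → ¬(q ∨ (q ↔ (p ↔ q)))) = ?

p ⊕ q = T ⊕ F = T
¬(p ⊕ q) = ¬T = F
p ↔ q = T ↔ F = F
¬(p ↔ q) = ¬F = T
¬(p ⊕ q) ⊕ ¬(p ↔ q) = F ⊕ T = T
q → p = F → T = T
p → q = T → F = F
(q → p) ∧ (p → q) = T ∧ F = F
p ↔ q = T ↔ F = F
q ↔ (p ↔ q) = F ↔ F = T
q ∨ (q ↔ (p ↔ q)) = F ∨ T = T
¬(q ∨ (q ↔ (p ↔ q))) = ¬T = F
((q → p) ∧ (p → q)) → ¬(q ∨ (q ↔ (p ↔ q))) = F → F = T
(¬(p ⊕ q) ⊕ ¬(p ↔ q)) ↔ (((q → p) ∧ (p → q)) → ¬(q ∨ (q ↔ (p ↔ q)))) = T ↔ T = T

T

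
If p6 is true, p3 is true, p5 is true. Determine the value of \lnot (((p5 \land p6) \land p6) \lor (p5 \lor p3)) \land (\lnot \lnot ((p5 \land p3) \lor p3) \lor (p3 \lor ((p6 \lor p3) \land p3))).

Substituting p6=T, p3=T, p5=T:
p5 \land p6 = T \land T = T
(p5 \land p6) \land p6 = T \land T = T
p5 \lor p3 = T \lor T = T
((p5 \land p6) \land p6) \lor (p5 \lor p3) = T \lor T = T
\lnot (((p5 \land p6) \land p6) \lor (p5 \lor p3)) = \lnot T = F
p5 \land p3 = T \land T = T
(p5 \land p3) \lor p3 = T \lor T = T
\lnot ((p5 \land p3) \lor p3) = \lnot T = F
\lnot \lnot ((p5 \land p3) \lor p3) = \lnot F = T
p6 \lor p3 = T \lor T = T
(p6 \lor p3) \land p3 = T \land T = T
p3 \lor ((p6 \lor p3) \land p3) = T \lor T = T
\lnot \lnot ((p5 \land p3) \lor p3) \lor (p3 \lor ((p6 \lor p3) \land p3)) = T \lor T = T
\lnot (((p5 \land p6) \land p6) \lor (p5 \lor p3)) \land (\lnot \lnot ((p5 \land p3) \lor p3) \lor (p3 \lor ((p6 \lor p3) \land p3))) = F \land T = F

F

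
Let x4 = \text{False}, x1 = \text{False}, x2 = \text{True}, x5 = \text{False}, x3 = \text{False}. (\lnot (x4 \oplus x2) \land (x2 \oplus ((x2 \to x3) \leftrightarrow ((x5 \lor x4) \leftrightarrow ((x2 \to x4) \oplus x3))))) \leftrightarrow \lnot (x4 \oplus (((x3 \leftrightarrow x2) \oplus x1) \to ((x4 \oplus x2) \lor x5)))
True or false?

\text{True}

x4 \oplus x2 = \text{False} \oplus \text{True} = \text{True}
\lnot (x4 \oplus x2) = \lnot \text{True} = \text{False}
x2 \to x3 = \text{True} \to \text{False} = \text{False}
x5 \lor x4 = \text{False} \lor \text{False} = \text{False}
x2 \to x4 = \text{True} \to \text{False} = \text{False}
(x2 \to x4) \oplus x3 = \text{False} \oplus \text{False} = \text{False}
(x5 \lor x4) \leftrightarrow ((x2 \to x4) \oplus x3) = \text{False} \leftrightarrow \text{False} = \text{True}
(x2 \to x3) \leftrightarrow ((x5 \lor x4) \leftrightarrow ((x2 \to x4) \oplus x3)) = \text{False} \leftrightarrow \text{True} = \text{False}
x2 \oplus ((x2 \to x3) \leftrightarrow ((x5 \lor x4) \leftrightarrow ((x2 \to x4) \oplus x3))) = \text{True} \oplus \text{False} = \text{True}
\lnot (x4 \oplus x2) \land (x2 \oplus ((x2 \to x3) \leftrightarrow ((x5 \lor x4) \leftrightarrow ((x2 \to x4) \oplus x3)))) = \text{False} \land \text{True} = \text{False}
x3 \leftrightarrow x2 = \text{False} \leftrightarrow \text{True} = \text{False}
(x3 \leftrightarrow x2) \oplus x1 = \text{False} \oplus \text{False} = \text{False}
x4 \oplus x2 = \text{False} \oplus \text{True} = \text{True}
(x4 \oplus x2) \lor x5 = \text{True} \lor \text{False} = \text{True}
((x3 \leftrightarrow x2) \oplus x1) \to ((x4 \oplus x2) \lor x5) = \text{False} \to \text{True} = \text{True}
x4 \oplus (((x3 \leftrightarrow x2) \oplus x1) \to ((x4 \oplus x2) \lor x5)) = \text{False} \oplus \text{True} = \text{True}
\lnot (x4 \oplus (((x3 \leftrightarrow x2) \oplus x1) \to ((x4 \oplus x2) \lor x5))) = \lnot \text{True} = \text{False}
(\lnot (x4 \oplus x2) \land (x2 \oplus ((x2 \to x3) \leftrightarrow ((x5 \lor x4) \leftrightarrow ((x2 \to x4) \oplus x3))))) \leftrightarrow \lnot (x4 \oplus (((x3 \leftrightarrow x2) \oplus x1) \to ((x4 \oplus x2) \lor x5))) = \text{False} \leftrightarrow \text{False} = \text{True}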